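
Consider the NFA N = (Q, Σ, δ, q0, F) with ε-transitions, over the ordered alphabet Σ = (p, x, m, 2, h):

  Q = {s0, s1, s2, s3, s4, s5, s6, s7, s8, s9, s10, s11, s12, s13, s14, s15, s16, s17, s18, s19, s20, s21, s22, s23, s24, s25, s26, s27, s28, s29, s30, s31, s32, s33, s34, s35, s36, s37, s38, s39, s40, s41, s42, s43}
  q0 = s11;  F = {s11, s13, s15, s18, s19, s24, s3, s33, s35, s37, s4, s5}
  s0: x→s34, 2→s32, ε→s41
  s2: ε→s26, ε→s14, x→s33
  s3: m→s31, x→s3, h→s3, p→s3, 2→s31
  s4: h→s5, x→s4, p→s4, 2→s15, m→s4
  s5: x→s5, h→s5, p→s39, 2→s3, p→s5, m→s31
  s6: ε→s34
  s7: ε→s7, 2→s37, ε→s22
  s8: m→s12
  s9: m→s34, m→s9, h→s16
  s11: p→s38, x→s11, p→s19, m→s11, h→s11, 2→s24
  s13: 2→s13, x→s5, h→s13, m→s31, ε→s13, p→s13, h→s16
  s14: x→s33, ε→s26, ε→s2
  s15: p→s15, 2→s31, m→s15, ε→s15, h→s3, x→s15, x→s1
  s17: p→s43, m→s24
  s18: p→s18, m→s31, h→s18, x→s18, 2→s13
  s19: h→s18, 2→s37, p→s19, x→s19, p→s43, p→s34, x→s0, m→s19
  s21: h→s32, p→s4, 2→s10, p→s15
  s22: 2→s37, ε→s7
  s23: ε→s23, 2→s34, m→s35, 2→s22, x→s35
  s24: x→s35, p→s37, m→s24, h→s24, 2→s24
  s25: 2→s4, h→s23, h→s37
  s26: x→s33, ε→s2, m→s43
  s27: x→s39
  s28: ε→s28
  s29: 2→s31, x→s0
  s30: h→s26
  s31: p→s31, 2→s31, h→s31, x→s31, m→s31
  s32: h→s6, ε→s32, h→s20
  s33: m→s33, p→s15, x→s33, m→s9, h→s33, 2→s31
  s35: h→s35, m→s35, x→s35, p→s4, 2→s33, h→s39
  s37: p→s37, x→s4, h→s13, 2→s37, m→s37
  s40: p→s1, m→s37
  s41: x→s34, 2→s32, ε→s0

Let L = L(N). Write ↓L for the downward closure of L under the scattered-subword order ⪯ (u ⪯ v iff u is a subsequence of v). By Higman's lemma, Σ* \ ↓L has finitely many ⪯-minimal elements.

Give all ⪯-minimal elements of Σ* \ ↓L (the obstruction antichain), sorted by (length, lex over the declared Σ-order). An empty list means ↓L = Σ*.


Antichain: [phm, 2x22].

|Q|=44, |F|=12, |δ|=125 (16 ε).
min D↑ (13 st, q0=0, F={8}): 0:p→1,x→0,m→0,2→2,h→0 1:p→1,x→1,m→1,2→3,h→4 2:p→3,x→5,m→2,2→2,h→2 3:p→3,x→6,m→3,2→3,h→7 4:p→4,x→4,m→8,2→7,h→4 5:p→6,x→5,m→5,2→9,h→5 6:p→6,x→6,m→6,2→10,h→11 7:p→7,x→11,m→8,2→7,h→7 8:p→8,x→8,m→8,2→8,h→8 9:p→10,x→9,m→9,2→8,h→9 10:p→10,x→10,m→10,2→8,h→12 11:p→11,x→11,m→8,2→12,h→11 12:p→12,x→12,m→8,2→8,h→12 (ε-aug+det+¬).
'phm': N↓-sim [25, 20, 10, 1] end={s31} — reject; 3/3 del acc.
'2x22': N↓-sim [25, 18, 12, 8, 1] end={s31} ∉↓L; 4/4 single-dels accept.
2 obstructions.


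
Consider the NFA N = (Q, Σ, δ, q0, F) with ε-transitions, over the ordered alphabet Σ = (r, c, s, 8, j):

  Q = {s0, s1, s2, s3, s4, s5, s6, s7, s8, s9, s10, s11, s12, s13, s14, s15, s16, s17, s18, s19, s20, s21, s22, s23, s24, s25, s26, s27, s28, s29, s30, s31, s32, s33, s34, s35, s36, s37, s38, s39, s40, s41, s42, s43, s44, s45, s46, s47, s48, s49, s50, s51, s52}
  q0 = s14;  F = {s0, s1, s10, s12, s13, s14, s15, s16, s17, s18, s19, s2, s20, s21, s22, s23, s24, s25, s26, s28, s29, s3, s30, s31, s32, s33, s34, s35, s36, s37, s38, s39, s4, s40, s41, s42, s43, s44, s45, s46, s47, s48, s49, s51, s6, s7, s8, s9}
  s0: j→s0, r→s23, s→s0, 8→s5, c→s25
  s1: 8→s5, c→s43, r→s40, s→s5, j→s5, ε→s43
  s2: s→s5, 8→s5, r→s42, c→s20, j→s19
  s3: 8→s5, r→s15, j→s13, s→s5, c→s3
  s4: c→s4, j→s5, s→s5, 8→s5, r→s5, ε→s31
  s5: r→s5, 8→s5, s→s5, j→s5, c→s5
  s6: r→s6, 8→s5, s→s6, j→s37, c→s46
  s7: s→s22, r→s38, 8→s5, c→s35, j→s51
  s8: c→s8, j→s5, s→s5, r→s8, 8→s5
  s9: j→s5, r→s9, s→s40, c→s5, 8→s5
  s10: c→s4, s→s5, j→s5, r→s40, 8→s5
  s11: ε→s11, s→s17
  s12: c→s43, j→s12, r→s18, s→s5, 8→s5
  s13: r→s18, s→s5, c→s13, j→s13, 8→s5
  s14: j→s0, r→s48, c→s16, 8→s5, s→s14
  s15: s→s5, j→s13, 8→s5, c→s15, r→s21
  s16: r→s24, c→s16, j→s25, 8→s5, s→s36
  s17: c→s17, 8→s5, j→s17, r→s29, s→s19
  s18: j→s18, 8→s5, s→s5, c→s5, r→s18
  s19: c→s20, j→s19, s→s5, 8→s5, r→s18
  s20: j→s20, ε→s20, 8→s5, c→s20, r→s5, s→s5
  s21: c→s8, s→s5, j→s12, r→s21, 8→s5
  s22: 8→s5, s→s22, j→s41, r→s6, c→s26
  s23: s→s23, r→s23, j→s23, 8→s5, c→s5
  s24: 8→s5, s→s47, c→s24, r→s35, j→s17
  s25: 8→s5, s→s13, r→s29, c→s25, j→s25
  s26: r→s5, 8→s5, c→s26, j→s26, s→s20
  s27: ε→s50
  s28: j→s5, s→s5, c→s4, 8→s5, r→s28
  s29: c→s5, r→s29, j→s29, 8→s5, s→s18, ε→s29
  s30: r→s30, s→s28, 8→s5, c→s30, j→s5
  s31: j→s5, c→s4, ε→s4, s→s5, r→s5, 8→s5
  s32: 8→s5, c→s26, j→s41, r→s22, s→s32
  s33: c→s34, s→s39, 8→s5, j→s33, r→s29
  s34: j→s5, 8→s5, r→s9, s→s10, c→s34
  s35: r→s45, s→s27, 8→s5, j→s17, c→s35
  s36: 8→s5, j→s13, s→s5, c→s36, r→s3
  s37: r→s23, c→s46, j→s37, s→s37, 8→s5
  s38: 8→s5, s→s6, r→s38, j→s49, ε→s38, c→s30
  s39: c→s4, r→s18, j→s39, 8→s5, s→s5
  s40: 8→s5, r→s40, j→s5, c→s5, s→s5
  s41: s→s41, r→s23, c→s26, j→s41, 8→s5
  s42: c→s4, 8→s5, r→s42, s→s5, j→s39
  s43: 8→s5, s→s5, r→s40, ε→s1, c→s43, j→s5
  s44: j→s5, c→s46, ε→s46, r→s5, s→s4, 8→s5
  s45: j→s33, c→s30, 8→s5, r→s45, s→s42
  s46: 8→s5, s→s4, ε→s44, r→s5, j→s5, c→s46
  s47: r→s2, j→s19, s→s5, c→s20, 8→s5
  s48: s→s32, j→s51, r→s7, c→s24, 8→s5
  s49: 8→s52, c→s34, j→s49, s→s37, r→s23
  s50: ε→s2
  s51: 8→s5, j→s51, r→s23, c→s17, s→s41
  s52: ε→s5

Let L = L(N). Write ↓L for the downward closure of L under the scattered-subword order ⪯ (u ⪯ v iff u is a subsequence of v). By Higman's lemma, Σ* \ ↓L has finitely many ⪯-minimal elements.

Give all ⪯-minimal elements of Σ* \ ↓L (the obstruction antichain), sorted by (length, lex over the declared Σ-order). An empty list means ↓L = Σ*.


A = [8, css, jrc, rscr, rrrcj].

|Q|=53, |F|=48, |δ|=259 (13 ε).
min D↑ (46 st, q0=0, F={3}): 0:r→1,c→2,s→0,8→3,j→4 1:r→5,c→6,s→7,8→3,j→8 2:r→6,c→2,s→9,8→3,j→10 3:r→3,c→3,s→3,8→3,j→3 4:r→11,c→10,s→4,8→3,j→4 5:r→12,c→13,s→14,8→3,j→8 6:r→13,c→6,s→15,8→3,j→16 7:r→14,c→17,s→7,8→3,j→18 8:r→11,c→16,s→18,8→3,j→8 9:r→19,c→9,s→3,8→3,j→20 10:r→21,c→10,s→20,8→3,j→10 11:r→11,c→3,s→11,8→3,j→11 12:r→12,c→22,s→23,8→3,j→24 13:r→25,c→13,s→26,8→3,j→16 14:r→23,c→17,s→14,8→3,j→18 15:r→26,c→27,s→3,8→3,j→28 16:r→21,c→16,s→28,8→3,j→16 17:r→3,c→17,s→27,8→3,j→17 18:r→11,c→17,s→18,8→3,j→18 19:r→29,c→19,s→3,8→3,j→20 20:r→30,c→20,s→3,8→3,j→20 21:r→21,c→3,s→30,8→3,j→21 22:r→22,c→22,s→31,8→3,j→3 23:r→23,c→32,s→23,8→3,j→33 24:r→11,c→34,s→33,8→3,j→24 25:r→25,c→22,s→35,8→3,j→36 26:r→35,c→27,s→3,8→3,j→28 27:r→3,c→27,s→3,8→3,j→27 28:r→30,c→27,s→3,8→3,j→28 29:r→37,c→29,s→3,8→3,j→20 30:r→30,c→3,s→3,8→3,j→30 31:r→31,c→38,s→3,8→3,j→3 32:r→3,c→32,s→38,8→3,j→3 33:r→11,c→32,s→33,8→3,j→33 34:r→39,c→34,s→40,8→3,j→3 35:r→35,c→38,s→3,8→3,j→41 36:r→21,c→34,s→41,8→3,j→36 37:r→37,c→42,s→3,8→3,j→43 38:r→3,c→38,s→3,8→3,j→3 39:r→39,c→3,s→44,8→3,j→3 40:r→44,c→38,s→3,8→3,j→3 41:r→30,c→38,s→3,8→3,j→41 42:r→42,c→42,s→3,8→3,j→3 43:r→30,c→45,s→3,8→3,j→43 44:r→44,c→3,s→3,8→3,j→3 45:r→44,c→45,s→3,8→3,j→3 [Hopcroft].
'8': run [52, 2] end={s5,s52} rej; 1/1 del acc.
'css': run [52, 38, 24, 1] end={s5} rej; 3/3 single-dels accept.
'jrc': run [52, 29, 6, 1] end={s5} rej; 3/3 single-dels accept.
'rscr': run [52, 47, 24, 7, 1] end={s5} ∉↓L; 4/4 single-dels accept.
'rrrcj': N↓-sim [52, 47, 42, 28, 14, 1] end={s5} rej; 5/5 deletions ∈↓L.
5 obstructions.


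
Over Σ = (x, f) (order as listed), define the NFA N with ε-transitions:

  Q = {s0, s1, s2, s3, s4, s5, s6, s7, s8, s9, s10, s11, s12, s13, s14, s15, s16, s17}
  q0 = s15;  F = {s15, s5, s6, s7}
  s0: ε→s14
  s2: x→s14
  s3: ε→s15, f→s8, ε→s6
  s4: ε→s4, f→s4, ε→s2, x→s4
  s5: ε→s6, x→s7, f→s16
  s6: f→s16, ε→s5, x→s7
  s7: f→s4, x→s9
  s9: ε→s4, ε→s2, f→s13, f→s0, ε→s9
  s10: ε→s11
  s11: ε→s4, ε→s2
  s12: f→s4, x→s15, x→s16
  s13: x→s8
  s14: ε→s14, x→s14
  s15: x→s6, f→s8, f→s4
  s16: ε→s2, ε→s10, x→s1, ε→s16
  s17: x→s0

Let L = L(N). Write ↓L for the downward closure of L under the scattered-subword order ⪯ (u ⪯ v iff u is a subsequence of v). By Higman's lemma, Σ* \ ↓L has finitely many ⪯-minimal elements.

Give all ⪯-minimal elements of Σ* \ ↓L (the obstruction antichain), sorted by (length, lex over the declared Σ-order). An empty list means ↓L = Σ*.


Antichain: [f, xxx].

|Q|=18, |F|=4, |δ|=39 (17 ε).
min D↑ (4 st, q0=0, F={2}): 0:x→1,f→2 1:x→3,f→2 2:x→2,f→2 3:x→2,f→2.
'f': N↓-sim [15, 10] end={s0,s1,s10,s11,s13,s14,s16,s2,s4,s8} ∉↓L; 1/1 single-dels accept.
'xxx': run [15, 14, 9, 7] end={s0,s13,s14,s2,s4,s8,s9} rej; 3/3 deletions ∈↓L.
2 words, ⪯-incomp.


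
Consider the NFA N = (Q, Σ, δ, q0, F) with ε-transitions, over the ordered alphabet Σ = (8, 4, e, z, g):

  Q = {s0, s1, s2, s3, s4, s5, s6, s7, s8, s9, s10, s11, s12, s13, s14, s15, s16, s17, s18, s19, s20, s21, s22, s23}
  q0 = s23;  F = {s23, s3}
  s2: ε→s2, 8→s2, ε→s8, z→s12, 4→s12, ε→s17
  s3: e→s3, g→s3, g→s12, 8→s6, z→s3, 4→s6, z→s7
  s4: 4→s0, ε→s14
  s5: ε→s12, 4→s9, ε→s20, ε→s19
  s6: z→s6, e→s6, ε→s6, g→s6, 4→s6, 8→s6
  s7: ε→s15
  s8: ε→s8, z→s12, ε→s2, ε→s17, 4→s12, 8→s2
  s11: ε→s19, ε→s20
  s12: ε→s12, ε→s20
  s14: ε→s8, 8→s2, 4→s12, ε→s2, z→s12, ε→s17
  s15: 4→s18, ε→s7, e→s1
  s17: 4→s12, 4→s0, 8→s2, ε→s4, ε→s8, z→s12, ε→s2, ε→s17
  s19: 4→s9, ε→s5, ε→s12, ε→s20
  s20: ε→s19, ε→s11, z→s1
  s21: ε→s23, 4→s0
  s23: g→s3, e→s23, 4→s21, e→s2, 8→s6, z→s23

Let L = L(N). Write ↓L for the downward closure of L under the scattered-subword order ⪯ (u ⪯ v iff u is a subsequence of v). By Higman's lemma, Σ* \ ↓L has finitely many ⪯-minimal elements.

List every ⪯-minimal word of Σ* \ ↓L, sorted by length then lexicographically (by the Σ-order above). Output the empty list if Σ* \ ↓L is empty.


A = [8, g4].

|Q|=24, |F|=2, |δ|=68 (30 ε).
min D↑ (3 st, q0=0, F={1}): 0:8→1,4→0,e→0,z→0,g→2 1:8→1,4→1,e→1,z→1,g→1 2:8→1,4→1,e→2,z→2,g→2.
'8': run [20, 14] end={s0,s1,s11,s12,s14,s17,s19,s2,s20,s4,s5,s6,…} rej; 1/1 deletions ∈↓L.
'g4': run [20, 12, 3] end={s18,s6,s9} — reject; 2/2 deletions ∈↓L.
2 obstructions.


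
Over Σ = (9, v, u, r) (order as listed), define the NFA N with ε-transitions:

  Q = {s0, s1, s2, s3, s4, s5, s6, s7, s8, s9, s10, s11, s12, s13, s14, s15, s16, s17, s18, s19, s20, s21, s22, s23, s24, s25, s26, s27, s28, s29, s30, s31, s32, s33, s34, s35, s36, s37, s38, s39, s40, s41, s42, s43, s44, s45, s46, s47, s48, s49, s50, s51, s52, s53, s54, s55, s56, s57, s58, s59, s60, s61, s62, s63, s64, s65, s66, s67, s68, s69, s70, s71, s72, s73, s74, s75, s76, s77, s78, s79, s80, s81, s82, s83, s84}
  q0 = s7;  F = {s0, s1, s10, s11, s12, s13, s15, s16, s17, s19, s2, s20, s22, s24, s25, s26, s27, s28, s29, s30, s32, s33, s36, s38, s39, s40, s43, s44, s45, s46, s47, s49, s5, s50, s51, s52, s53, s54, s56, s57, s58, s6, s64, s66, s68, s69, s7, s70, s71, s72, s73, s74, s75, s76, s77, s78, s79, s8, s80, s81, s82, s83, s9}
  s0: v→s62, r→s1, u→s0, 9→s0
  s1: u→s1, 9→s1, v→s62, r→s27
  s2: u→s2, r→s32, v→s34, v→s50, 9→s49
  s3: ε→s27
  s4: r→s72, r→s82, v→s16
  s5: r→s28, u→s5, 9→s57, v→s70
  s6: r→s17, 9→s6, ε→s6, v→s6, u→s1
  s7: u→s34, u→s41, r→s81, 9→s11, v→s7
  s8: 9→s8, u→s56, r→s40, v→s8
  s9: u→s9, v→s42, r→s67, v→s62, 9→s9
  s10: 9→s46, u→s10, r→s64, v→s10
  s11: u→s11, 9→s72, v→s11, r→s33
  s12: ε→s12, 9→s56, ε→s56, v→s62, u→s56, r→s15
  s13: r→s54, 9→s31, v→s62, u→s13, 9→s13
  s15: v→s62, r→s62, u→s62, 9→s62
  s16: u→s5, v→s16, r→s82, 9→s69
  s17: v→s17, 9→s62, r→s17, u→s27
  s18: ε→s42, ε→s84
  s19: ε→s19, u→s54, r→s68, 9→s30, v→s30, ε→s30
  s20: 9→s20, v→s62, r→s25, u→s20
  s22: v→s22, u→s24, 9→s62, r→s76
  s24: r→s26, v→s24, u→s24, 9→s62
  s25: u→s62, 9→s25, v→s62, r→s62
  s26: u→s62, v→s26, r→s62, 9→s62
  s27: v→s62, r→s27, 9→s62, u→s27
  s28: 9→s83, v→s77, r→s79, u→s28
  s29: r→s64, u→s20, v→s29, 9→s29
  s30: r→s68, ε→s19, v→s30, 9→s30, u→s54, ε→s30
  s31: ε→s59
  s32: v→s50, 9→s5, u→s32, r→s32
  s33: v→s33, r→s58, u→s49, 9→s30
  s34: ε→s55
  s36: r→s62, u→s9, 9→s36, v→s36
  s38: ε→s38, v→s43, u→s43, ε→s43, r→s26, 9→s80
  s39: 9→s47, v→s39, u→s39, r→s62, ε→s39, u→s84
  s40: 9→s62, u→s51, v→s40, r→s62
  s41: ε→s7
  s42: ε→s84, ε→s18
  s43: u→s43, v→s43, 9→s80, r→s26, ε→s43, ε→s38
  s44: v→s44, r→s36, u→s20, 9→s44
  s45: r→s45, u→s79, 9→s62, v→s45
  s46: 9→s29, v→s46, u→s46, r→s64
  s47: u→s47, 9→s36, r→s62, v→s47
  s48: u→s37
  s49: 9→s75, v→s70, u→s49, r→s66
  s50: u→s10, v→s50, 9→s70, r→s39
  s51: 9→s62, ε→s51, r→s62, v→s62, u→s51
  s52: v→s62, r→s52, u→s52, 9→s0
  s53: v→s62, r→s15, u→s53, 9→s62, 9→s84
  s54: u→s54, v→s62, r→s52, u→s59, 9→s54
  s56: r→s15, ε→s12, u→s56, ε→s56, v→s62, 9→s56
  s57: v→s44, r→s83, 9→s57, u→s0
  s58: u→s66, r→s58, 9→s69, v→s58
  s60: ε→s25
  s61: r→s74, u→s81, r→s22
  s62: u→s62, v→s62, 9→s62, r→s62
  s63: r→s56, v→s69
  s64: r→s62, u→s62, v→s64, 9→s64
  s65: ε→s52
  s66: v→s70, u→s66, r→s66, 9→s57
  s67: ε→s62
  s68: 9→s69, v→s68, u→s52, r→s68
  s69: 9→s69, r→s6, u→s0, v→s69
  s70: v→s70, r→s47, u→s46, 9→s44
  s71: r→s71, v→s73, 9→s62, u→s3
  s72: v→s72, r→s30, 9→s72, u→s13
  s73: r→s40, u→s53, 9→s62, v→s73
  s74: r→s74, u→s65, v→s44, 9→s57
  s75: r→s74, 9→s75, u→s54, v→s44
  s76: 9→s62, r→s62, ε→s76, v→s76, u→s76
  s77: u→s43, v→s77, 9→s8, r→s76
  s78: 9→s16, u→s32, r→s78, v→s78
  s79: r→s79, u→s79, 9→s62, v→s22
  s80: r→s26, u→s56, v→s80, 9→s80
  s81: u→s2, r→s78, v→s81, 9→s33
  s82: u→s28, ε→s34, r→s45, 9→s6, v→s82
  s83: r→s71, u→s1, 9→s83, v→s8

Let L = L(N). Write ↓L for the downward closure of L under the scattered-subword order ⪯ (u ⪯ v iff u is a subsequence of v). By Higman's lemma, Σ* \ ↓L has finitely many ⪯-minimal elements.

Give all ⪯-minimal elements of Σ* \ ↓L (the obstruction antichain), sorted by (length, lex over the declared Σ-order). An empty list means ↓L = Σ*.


|Q|=85, |F|=63, |δ|=300 (28 ε).
min D↑ (61 st, q0=0, F={14}): 0:9→1,v→0,u→0,r→2 1:9→3,v→1,u→1,r→4 2:9→4,v→2,u→5,r→6 3:9→3,v→3,u→7,r→8 4:9→8,v→4,u→9,r→10 5:9→9,v→11,u→5,r→12 6:9→13,v→6,u→12,r→6 7:9→7,v→14,u→7,r→15 8:9→8,v→8,u→15,r→16 9:9→17,v→18,u→9,r→19 10:9→20,v→10,u→19,r→10 11:9→18,v→11,u→21,r→22 12:9→23,v→11,u→12,r→12 13:9→20,v→13,u→23,r→24 14:9→14,v→14,u→14,r→14 15:9→15,v→14,u→15,r→25 16:9→20,v→16,u→25,r→16 17:9→17,v→26,u→15,r→27 18:9→26,v→18,u→28,r→29 19:9→30,v→18,u→19,r→19 20:9→20,v→20,u→31,r→32 21:9→28,v→21,u→21,r→33 22:9→29,v→22,u→22,r→14 23:9→30,v→18,u→23,r→34 24:9→32,v→24,u→34,r→35 25:9→31,v→14,u→25,r→25 26:9→26,v→26,u→36,r→37 27:9→30,v→26,u→25,r→27 28:9→38,v→28,u→28,r→33 29:9→37,v→29,u→29,r→14 30:9→30,v→26,u→31,r→39 31:9→31,v→14,u→31,r→40 32:9→32,v→32,u→40,r→41 33:9→33,v→33,u→14,r→14 34:9→39,v→42,u→34,r→43 35:9→14,v→35,u→43,r→35 36:9→36,v→14,u→36,r→44 37:9→37,v→37,u→45,r→14 38:9→38,v→38,u→36,r→33 39:9→39,v→46,u→40,r→47 40:9→40,v→14,u→40,r→48 41:9→14,v→41,u→48,r→41 42:9→46,v→42,u→49,r→50 43:9→14,v→51,u→43,r→43 44:9→44,v→14,u→14,r→14 45:9→45,v→14,u→45,r→14 46:9→46,v→46,u→52,r→53 47:9→14,v→54,u→48,r→47 48:9→14,v→14,u→48,r→48 49:9→55,v→49,u→49,r→56 50:9→14,v→50,u→50,r→14 51:9→14,v→51,u→57,r→50 52:9→52,v→14,u→52,r→58 53:9→14,v→53,u→59,r→14 54:9→14,v→54,u→60,r→53 55:9→55,v→55,u→52,r→56 56:9→14,v→56,u→14,r→14 57:9→14,v→57,u→57,r→56 58:9→14,v→14,u→14,r→14 59:9→14,v→14,u→59,r→14 60:9→14,v→14,u→60,r→58 (ε-aug+det+¬).
'99uv': N↓-sim [75, 66, 44, 23, 4] end={s18,s42,s62,s84} — reject; 4/4 single-dels accept.
'ruvrr': N↓-sim [75, 69, 56, 36, 16, 2] end={s62,s67} — reject; 5/5 deletions ∈↓L.
'ruvuru': run [75, 69, 56, 36, 26, 6, 1] end={s62} ∉↓L; 6/6 deletions ∈↓L.
'rr9rr9': N↓-sim [75, 69, 60, 49, 39, 18, 2] end={s62,s84} ∉↓L; 6/6 single-dels accept.
4 minimals (antichain).

A = [99uv, ruvrr, ruvuru, rr9rr9].


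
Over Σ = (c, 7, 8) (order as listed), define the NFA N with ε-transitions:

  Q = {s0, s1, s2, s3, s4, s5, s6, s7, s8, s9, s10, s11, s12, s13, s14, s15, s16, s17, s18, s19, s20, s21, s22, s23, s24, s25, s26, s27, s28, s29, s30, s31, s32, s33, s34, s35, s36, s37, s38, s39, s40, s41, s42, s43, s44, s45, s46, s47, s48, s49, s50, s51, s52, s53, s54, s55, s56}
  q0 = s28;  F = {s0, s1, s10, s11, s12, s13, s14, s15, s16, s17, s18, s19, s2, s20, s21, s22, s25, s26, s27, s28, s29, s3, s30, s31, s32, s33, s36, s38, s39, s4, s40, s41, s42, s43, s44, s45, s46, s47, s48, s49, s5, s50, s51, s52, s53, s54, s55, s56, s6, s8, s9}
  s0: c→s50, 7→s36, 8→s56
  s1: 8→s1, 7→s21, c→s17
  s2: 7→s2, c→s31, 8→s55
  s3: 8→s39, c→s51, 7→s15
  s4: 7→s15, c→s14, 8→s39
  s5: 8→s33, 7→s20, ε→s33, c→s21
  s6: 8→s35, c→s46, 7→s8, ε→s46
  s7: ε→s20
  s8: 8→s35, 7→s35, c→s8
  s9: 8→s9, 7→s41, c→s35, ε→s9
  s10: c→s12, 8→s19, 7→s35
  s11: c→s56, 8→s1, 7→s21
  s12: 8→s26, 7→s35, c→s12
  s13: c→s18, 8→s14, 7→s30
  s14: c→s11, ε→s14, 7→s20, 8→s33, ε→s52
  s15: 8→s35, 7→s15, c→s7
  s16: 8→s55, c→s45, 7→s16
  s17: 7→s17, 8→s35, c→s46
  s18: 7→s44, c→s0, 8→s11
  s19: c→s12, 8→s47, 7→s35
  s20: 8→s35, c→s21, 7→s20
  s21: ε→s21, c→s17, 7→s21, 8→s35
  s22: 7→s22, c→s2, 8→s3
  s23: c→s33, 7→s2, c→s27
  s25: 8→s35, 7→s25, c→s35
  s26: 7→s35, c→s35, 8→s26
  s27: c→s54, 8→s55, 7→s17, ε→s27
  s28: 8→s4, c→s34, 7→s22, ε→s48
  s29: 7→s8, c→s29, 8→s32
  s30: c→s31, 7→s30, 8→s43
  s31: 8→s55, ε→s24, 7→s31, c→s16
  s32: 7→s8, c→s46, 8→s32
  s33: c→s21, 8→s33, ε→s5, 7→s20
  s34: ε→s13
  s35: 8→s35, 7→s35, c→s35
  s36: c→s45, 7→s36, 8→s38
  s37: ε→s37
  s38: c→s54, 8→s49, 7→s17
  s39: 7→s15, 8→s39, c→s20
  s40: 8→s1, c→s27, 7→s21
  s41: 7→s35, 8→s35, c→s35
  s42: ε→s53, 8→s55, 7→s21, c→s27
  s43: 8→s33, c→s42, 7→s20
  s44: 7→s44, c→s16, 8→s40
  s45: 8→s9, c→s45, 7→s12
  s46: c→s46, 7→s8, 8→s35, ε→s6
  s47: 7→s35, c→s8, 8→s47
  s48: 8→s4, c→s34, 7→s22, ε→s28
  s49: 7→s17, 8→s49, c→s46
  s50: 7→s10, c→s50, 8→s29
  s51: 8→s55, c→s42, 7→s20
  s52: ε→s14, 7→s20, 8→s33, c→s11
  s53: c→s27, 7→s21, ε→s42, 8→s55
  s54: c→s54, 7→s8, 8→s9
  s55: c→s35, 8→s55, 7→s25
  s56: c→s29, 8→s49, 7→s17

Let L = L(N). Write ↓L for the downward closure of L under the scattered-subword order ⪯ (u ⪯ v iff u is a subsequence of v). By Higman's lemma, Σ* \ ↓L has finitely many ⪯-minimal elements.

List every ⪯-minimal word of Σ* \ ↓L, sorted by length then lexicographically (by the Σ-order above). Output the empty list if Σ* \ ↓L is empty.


A = [878, 7c8c, 88c8, cccc77].

|Q|=57, |F|=51, |δ|=177 (18 ε).
min D↑ (47 st, q0=0, F={20}): 0:c→1,7→2,8→3 1:c→4,7→5,8→6 2:c→7,7→2,8→8 3:c→6,7→9,8→10 4:c→11,7→12,8→13 5:c→14,7→5,8→15 6:c→13,7→16,8→17 7:c→14,7→7,8→18 8:c→19,7→9,8→10 9:c→16,7→9,8→20 10:c→16,7→9,8→10 11:c→21,7→22,8→23 12:c→24,7→12,8→25 13:c→23,7→26,8→27 14:c→24,7→14,8→18 15:c→28,7→16,8→17 16:c→26,7→16,8→20 17:c→26,7→16,8→17 18:c→20,7→29,8→18 19:c→28,7→16,8→18 20:c→20,7→20,8→20 21:c→21,7→30,8→31 22:c→32,7→22,8→33 23:c→31,7→34,8→35 24:c→32,7→24,8→18 25:c→36,7→26,8→27 26:c→34,7→26,8→20 27:c→34,7→26,8→27 28:c→36,7→26,8→18 29:c→20,7→29,8→20 30:c→37,7→20,8→38 31:c→31,7→39,8→40 32:c→32,7→37,8→41 33:c→42,7→34,8→35 34:c→43,7→34,8→20 35:c→43,7→34,8→35 36:c→42,7→34,8→18 37:c→37,7→20,8→44 38:c→37,7→20,8→45 39:c→39,7→20,8→20 40:c→43,7→39,8→40 41:c→20,7→46,8→41 42:c→42,7→39,8→41 43:c→43,7→39,8→20 44:c→20,7→20,8→44 45:c→39,7→20,8→45 46:c→20,7→20,8→20 (ε-aug+det+¬).
'878': run [55, 38, 11, 1] end={s35} rej; 3/3 deletions ∈↓L.
'7c8c': |S_i|=[55, 41, 24, 6, 1] end={s35} ∉↓L; 4/4 deletions ∈↓L.
'88c8': N↓-sim [55, 38, 21, 8, 1] end={s35} ∉↓L; 4/4 single-dels accept.
'cccc77': run [55, 48, 36, 26, 16, 8, 1] end={s35} rej; 6/6 del acc.
4 minimals (antichain).


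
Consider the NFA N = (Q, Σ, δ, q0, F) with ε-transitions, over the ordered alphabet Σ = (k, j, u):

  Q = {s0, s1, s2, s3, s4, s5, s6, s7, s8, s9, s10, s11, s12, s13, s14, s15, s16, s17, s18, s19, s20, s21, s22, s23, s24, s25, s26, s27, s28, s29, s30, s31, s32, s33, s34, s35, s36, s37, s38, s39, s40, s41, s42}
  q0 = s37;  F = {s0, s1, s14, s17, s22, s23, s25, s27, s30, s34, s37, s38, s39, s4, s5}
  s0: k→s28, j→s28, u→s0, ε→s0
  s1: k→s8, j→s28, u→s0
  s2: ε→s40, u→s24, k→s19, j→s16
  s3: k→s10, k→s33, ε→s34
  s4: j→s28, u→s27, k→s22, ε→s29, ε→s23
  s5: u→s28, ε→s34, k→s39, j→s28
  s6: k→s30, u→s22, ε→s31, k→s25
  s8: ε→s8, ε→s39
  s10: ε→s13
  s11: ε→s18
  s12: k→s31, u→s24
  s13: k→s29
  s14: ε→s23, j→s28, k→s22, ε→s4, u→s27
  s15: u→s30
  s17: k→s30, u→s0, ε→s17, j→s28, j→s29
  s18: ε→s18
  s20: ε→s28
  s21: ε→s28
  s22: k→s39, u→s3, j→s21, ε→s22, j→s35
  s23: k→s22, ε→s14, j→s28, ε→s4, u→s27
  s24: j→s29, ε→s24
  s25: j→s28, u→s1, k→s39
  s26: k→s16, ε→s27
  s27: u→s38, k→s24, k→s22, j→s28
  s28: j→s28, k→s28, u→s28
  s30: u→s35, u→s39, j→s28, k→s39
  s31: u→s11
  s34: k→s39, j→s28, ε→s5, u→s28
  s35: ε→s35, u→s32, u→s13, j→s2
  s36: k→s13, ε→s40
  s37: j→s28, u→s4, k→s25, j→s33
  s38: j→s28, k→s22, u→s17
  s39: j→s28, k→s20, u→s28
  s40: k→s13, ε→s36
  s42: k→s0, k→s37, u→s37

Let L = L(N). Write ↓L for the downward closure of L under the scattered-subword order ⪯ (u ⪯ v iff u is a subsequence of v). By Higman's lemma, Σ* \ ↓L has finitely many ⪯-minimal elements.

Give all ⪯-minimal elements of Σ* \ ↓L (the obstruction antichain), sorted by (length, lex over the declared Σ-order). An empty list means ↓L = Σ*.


A = [j, kkk, kku, kuuk, ukuu, uuuuuk].

|Q|=43, |F|=15, |δ|=102 (26 ε).
min D↑ (13 st, q0=0, F={2}): 0:k→1,j→2,u→3 1:k→4,j→2,u→5 2:k→2,j→2,u→2 3:k→6,j→2,u→7 4:k→2,j→2,u→2 5:k→4,j→2,u→8 6:k→4,j→2,u→9 7:k→6,j→2,u→10 8:k→2,j→2,u→8 9:k→4,j→2,u→2 10:k→6,j→2,u→11 11:k→12,j→2,u→8 12:k→4,j→2,u→4.
'j': run [32, 13] end={s13,s16,s19,s2,s21,s24,s28,s29,s32,s33,s35,s36,…} rej; 1/1 single-dels accept.
'kkk': run [32, 25, 9, 3] end={s20,s28,s29} — reject; 3/3 deletions ∈↓L.
'kku': run [32, 25, 9, 1] end={s28} rej; 3/3 del acc.
'kuuk': N↓-sim [32, 25, 21, 6, 2] end={s28,s29} rej; 4/4 single-dels accept.
'ukuu': N↓-sim [32, 30, 22, 18, 5] end={s13,s24,s28,s29,s32} — reject; 4/4 deletions ∈↓L.
'uuuuuk': |S_i|=[32, 30, 25, 24, 21, 14, 5] end={s13,s19,s20,s28,s29} rej; 6/6 del acc.
6 obstructions.


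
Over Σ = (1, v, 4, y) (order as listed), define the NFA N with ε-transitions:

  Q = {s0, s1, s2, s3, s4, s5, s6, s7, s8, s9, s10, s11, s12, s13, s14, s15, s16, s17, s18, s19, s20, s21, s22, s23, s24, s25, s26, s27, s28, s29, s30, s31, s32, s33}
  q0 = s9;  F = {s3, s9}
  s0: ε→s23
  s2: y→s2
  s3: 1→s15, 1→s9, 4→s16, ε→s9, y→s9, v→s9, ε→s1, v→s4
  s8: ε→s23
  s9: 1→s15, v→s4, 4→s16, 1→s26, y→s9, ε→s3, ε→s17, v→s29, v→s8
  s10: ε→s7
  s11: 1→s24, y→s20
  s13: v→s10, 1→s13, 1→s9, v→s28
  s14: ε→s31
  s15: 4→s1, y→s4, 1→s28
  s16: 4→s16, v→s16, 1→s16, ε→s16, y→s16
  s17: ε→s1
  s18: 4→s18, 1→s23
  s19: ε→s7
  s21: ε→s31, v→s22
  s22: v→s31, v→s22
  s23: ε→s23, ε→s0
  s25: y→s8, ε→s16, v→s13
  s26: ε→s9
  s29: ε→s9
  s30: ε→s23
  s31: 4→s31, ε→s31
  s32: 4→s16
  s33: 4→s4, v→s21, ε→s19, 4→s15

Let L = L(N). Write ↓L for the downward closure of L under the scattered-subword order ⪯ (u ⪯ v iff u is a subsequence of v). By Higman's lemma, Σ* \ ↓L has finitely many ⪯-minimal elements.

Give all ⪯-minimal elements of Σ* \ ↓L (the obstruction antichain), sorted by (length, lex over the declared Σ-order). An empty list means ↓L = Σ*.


|Q|=34, |F|=2, |δ|=59 (20 ε).
min D↑ (2 st, q0=0, F={1}): 0:1→0,v→0,4→1,y→0 1:1→1,v→1,4→1,y→1.
'4': N↓-sim [13, 2] end={s1,s16} ∉↓L; 1/1 single-dels accept.
1 obstructions.

min(Σ*\↓L) = [4].


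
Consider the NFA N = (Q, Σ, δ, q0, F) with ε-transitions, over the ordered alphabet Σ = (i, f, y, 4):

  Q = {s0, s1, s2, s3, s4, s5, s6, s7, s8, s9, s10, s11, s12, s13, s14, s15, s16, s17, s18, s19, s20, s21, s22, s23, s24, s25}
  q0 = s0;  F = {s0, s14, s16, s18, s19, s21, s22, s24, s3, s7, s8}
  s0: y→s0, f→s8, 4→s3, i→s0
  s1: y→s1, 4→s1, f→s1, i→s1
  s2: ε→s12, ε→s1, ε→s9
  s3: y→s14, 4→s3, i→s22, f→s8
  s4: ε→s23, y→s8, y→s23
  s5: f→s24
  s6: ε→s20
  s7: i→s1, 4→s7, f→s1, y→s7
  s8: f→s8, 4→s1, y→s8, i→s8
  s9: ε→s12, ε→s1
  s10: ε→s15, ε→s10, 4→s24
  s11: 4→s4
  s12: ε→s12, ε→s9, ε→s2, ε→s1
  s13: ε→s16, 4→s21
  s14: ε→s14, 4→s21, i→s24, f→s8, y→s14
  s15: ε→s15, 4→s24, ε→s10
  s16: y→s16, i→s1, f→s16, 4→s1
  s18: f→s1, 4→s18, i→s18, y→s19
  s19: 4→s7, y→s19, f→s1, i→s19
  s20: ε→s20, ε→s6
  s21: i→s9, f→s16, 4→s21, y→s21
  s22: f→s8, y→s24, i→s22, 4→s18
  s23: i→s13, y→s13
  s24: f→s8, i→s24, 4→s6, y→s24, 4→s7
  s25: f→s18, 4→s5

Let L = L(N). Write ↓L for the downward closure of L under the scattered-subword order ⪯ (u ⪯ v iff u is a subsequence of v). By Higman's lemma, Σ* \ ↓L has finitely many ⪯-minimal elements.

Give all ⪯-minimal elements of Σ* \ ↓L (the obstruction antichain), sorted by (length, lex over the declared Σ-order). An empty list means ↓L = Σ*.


|Q|=26, |F|=11, |δ|=79 (19 ε).
min D↑ (12 st, q0=0, F={3}): 0:i→0,f→1,y→0,4→2 1:i→1,f→1,y→1,4→3 2:i→4,f→1,y→5,4→2 3:i→3,f→3,y→3,4→3 4:i→4,f→1,y→6,4→7 5:i→6,f→1,y→5,4→8 6:i→6,f→1,y→6,4→9 7:i→7,f→3,y→10,4→7 8:i→3,f→11,y→8,4→8 9:i→3,f→3,y→9,4→9 10:i→10,f→3,y→10,4→9 11:i→3,f→11,y→11,4→3 [Hopcroft].
'f4': |S_i|=[17, 3, 1] end={s1} — reject; 2/2 single-dels accept.
'4i4f': run [17, 16, 12, 6, 1] end={s1} rej; 4/4 del acc.
'4y4i': N↓-sim [17, 16, 13, 9, 4] end={s1,s12,s2,s9} — reject; 4/4 del acc.
3 minimals (antichain).

A = [f4, 4i4f, 4y4i].


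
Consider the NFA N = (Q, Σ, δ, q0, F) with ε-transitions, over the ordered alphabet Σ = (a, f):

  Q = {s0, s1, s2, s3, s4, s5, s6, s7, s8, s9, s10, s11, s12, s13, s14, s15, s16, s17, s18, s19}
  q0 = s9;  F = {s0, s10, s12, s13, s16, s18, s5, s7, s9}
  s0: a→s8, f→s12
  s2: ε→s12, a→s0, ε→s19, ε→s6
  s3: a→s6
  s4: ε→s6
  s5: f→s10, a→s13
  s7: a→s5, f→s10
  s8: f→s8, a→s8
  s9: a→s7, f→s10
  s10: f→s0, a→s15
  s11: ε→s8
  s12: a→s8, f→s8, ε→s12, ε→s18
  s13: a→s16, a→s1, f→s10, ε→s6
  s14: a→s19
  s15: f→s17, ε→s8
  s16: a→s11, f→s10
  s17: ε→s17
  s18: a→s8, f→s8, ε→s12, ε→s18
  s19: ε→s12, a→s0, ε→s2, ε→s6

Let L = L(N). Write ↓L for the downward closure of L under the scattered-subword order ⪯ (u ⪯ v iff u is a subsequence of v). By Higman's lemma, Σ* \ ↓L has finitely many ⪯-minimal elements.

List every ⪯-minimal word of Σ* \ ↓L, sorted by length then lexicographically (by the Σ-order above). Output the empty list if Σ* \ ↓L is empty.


min(Σ*\↓L) = [fa, ffff, aaaaa].

|Q|=20, |F|=9, |δ|=41 (15 ε).
min D↑ (9 st, q0=0, F={4}): 0:a→1,f→2 1:a→3,f→2 2:a→4,f→5 3:a→6,f→2 4:a→4,f→4 5:a→4,f→7 6:a→8,f→2 7:a→4,f→4 8:a→4,f→2 [Hopcroft].
'fa': N↓-sim [15, 7, 3] end={s15,s17,s8} rej; 2/2 single-dels accept.
'ffff': run [15, 7, 5, 3, 1] end={s8} rej; 4/4 deletions ∈↓L.
'aaaaa': N↓-sim [15, 14, 13, 12, 10, 4] end={s11,s15,s17,s8} ∉↓L; 5/5 single-dels accept.
3 minimals (antichain).


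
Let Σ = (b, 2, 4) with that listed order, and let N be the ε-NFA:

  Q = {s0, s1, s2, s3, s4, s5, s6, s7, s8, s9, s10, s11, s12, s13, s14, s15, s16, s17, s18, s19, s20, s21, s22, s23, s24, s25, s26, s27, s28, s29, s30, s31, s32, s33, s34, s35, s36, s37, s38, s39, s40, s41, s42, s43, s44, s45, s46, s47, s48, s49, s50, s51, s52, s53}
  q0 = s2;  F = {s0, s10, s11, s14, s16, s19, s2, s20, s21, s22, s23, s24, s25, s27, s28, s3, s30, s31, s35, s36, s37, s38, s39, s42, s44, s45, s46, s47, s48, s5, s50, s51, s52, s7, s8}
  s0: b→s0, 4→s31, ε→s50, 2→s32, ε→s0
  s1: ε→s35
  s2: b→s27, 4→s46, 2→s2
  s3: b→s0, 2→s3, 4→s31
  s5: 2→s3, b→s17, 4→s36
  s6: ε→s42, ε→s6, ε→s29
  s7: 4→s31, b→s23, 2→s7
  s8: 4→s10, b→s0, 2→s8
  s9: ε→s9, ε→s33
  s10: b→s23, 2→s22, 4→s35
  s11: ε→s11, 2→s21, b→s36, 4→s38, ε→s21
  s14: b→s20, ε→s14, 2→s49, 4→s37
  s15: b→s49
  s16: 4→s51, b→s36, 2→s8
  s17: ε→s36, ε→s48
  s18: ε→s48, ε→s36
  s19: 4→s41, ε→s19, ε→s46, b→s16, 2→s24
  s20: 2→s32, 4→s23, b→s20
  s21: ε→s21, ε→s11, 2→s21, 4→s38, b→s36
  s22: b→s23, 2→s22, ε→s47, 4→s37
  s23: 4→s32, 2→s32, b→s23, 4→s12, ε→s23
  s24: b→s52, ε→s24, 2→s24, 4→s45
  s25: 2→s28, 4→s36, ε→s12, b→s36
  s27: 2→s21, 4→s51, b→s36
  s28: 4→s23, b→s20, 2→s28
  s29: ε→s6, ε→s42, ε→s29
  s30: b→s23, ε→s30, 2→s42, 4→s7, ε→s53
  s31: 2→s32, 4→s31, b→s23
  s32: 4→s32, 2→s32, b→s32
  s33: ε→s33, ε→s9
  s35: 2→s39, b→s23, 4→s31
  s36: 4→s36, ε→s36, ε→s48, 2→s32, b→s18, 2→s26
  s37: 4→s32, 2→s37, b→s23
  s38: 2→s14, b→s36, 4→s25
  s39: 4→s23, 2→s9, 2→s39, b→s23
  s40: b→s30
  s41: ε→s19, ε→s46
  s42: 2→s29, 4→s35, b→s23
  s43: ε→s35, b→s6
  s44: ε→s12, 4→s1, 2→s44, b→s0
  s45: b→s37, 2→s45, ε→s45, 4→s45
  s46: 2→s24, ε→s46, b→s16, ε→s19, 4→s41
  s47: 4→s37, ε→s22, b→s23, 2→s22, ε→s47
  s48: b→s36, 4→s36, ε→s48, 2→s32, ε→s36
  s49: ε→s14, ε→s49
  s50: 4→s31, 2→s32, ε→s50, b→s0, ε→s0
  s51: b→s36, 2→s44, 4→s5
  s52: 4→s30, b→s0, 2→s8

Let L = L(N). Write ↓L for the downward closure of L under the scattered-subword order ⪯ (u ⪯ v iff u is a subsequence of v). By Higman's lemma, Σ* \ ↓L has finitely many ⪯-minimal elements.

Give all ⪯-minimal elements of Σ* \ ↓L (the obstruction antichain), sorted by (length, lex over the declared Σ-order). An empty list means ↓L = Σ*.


|Q|=54, |F|=35, |δ|=161 (47 ε).
min D↑ (31 st, q0=0, F={8}): 0:b→1,2→0,4→2 1:b→3,2→4,4→5 2:b→6,2→7,4→2 3:b→3,2→8,4→3 4:b→3,2→4,4→9 5:b→3,2→10,4→11 6:b→3,2→12,4→5 7:b→13,2→7,4→14 8:b→8,2→8,4→8 9:b→3,2→15,4→16 10:b→17,2→10,4→18 11:b→3,2→19,4→3 12:b→17,2→12,4→20 13:b→17,2→12,4→21 14:b→22,2→14,4→14 15:b→23,2→15,4→22 16:b→3,2→24,4→3 17:b→17,2→8,4→25 18:b→26,2→27,4→25 19:b→17,2→19,4→25 20:b→26,2→28,4→18 21:b→26,2→29,4→30 22:b→26,2→22,4→8 23:b→23,2→8,4→26 24:b→23,2→24,4→26 25:b→26,2→8,4→25 26:b→26,2→8,4→8 27:b→26,2→27,4→26 28:b→26,2→28,4→22 29:b→26,2→29,4→18 30:b→26,2→30,4→25 (ε-aug+det+¬).
'bb2': N↓-sim [48, 42, 12, 2] end={s26,s32} ∉↓L; 3/3 deletions ∈↓L.
'b4442': |S_i|=[48, 42, 36, 23, 8, 2] end={s26,s32} rej; 5/5 del acc.
'424b4': |S_i|=[48, 44, 32, 20, 4, 2] end={s12,s32} ∉↓L; 5/5 single-dels accept.
'b24244': run [48, 42, 34, 23, 14, 4, 2] end={s12,s32} — reject; 6/6 single-dels accept.
4 minimals (antichain).

min(Σ*\↓L) = [bb2, b4442, 424b4, b24244].


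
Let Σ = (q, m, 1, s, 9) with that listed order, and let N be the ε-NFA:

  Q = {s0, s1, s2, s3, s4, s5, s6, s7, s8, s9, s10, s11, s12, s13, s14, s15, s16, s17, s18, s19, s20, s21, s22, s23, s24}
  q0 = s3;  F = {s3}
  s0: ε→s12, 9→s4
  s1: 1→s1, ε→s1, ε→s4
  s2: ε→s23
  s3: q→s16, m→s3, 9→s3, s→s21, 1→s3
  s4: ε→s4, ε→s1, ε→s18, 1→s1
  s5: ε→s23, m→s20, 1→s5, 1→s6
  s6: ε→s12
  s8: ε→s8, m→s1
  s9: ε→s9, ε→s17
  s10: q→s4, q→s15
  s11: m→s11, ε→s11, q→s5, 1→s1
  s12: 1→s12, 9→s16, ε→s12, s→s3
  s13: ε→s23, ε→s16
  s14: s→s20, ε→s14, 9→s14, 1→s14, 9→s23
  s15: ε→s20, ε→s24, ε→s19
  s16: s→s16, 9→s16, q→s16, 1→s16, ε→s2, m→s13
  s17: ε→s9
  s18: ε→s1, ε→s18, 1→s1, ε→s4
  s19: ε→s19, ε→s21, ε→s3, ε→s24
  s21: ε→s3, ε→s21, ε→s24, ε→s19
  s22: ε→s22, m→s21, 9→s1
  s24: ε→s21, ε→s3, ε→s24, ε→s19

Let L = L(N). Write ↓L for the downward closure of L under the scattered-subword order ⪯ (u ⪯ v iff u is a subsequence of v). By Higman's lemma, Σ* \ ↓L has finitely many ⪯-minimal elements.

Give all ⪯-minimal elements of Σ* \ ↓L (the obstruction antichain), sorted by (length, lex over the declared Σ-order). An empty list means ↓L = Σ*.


|Q|=25, |F|=1, |δ|=70 (38 ε).
min D↑ (2 st, q0=0, F={1}): 0:q→1,m→0,1→0,s→0,9→0 1:q→1,m→1,1→1,s→1,9→1 (ε-aug+det+¬).
'q': |S_i|=[8, 4] end={s13,s16,s2,s23} — reject; 1/1 deletions ∈↓L.
1 obstructions.

A = [q].


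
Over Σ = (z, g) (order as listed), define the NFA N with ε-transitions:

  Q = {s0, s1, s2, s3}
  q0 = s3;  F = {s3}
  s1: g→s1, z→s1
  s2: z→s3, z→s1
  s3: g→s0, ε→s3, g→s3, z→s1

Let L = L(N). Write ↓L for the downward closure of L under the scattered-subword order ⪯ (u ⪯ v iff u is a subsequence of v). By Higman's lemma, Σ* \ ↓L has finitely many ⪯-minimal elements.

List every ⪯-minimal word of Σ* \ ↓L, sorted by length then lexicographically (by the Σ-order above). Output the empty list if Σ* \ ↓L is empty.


|Q|=4, |F|=1, |δ|=8 (1 ε).
min D↑ (2 st, q0=0, F={1}): 0:z→1,g→0 1:z→1,g→1.
'z': N↓-sim [3, 1] end={s1} ∉↓L; 1/1 single-dels accept.
1 obstructions.

A = [z].


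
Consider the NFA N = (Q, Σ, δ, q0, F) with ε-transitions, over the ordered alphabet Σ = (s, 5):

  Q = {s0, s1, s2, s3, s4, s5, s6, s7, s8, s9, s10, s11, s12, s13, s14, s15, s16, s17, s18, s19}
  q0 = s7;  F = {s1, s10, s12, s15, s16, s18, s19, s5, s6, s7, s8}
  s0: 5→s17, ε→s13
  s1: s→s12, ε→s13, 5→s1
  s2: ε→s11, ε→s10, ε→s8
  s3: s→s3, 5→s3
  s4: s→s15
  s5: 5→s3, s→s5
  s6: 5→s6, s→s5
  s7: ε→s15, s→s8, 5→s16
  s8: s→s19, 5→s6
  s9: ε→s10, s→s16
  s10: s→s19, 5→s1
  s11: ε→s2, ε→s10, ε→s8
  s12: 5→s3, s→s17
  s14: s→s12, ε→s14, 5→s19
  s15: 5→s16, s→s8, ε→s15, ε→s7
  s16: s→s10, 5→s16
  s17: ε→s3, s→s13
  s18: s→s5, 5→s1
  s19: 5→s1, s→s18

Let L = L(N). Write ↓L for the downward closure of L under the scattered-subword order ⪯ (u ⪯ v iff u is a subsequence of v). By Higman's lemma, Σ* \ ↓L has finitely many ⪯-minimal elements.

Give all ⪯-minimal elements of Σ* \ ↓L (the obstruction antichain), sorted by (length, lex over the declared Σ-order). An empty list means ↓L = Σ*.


|Q|=20, |F|=11, |δ|=44 (14 ε).
min D↑ (11 st, q0=0, F={10}): 0:s→1,5→2 1:s→3,5→4 2:s→5,5→2 3:s→6,5→7 4:s→8,5→4 5:s→3,5→7 6:s→8,5→7 7:s→9,5→7 8:s→8,5→10 9:s→10,5→10 10:s→10,5→10 (ε-aug+det+¬).
's5s5': run [14, 11, 7, 5, 1] end={s3} ∉↓L; 4/4 deletions ∈↓L.
'ssss5': run [14, 11, 8, 7, 5, 1] end={s3} ∉↓L; 5/5 del acc.
'ss5ss': N↓-sim [14, 11, 8, 5, 4, 3] end={s13,s17,s3} rej; 5/5 single-dels accept.
'5s5ss': N↓-sim [14, 11, 9, 5, 4, 3] end={s13,s17,s3} ∉↓L; 5/5 deletions ∈↓L.
4 minimals (antichain).

Antichain: [s5s5, ssss5, ss5ss, 5s5ss].


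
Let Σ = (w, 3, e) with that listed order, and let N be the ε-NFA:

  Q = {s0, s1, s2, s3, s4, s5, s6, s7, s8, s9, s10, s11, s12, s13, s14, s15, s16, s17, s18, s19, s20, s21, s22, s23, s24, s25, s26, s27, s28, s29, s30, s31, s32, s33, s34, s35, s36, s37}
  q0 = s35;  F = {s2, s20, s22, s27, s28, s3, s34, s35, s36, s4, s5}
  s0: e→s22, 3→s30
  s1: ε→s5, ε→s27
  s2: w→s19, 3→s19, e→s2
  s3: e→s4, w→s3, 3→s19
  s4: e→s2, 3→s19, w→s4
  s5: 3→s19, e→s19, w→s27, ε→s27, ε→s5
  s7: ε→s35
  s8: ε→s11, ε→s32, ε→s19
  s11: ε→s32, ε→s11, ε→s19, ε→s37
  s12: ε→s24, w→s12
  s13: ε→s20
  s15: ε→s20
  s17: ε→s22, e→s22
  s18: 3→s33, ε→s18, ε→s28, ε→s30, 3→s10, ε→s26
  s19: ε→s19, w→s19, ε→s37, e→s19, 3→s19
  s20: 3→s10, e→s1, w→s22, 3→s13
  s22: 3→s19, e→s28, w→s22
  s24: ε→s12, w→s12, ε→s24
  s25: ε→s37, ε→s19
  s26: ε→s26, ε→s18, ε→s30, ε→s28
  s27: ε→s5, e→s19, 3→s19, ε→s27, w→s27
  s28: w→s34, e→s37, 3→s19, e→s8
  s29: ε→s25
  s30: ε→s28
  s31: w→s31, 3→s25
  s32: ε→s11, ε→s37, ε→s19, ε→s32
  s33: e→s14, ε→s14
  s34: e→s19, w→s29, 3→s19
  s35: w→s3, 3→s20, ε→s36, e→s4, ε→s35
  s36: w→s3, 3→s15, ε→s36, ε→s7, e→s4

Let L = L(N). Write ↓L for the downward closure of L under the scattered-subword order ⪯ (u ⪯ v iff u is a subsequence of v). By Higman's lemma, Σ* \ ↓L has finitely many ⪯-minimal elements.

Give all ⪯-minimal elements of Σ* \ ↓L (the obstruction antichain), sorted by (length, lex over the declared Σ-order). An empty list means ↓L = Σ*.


|Q|=38, |F|=11, |δ|=91 (43 ε).
min D↑ (10 st, q0=0, F={4}): 0:w→1,3→2,e→3 1:w→1,3→4,e→3 2:w→5,3→2,e→6 3:w→3,3→4,e→7 4:w→4,3→4,e→4 5:w→5,3→4,e→8 6:w→6,3→4,e→4 7:w→4,3→4,e→7 8:w→9,3→4,e→4 9:w→4,3→4,e→4 [Hopcroft].
'w3': |S_i|=[23, 15, 2] end={s19,s37} — reject; 2/2 single-dels accept.
'e3': |S_i|=[23, 14, 2] end={s19,s37} rej; 2/2 deletions ∈↓L.
'3ee': N↓-sim [23, 17, 12, 5] end={s11,s19,s32,s37,s8} ∉↓L; 3/3 single-dels accept.
'eew': |S_i|=[23, 14, 6, 2] end={s19,s37} ∉↓L; 3/3 deletions ∈↓L.
'3weww': run [23, 17, 12, 9, 5, 4] end={s19,s25,s29,s37} — reject; 5/5 single-dels accept.
5 obstructions.

Antichain: [w3, e3, 3ee, eew, 3weww].
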